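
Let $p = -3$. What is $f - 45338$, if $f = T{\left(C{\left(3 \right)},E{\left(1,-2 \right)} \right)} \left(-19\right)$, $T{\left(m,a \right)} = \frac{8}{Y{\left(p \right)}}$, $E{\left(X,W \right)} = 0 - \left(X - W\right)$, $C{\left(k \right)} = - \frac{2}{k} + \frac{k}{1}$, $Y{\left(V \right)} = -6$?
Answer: $- \frac{135938}{3} \approx -45313.0$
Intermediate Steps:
$C{\left(k \right)} = k - \frac{2}{k}$ ($C{\left(k \right)} = - \frac{2}{k} + k 1 = - \frac{2}{k} + k = k - \frac{2}{k}$)
$E{\left(X,W \right)} = W - X$ ($E{\left(X,W \right)} = 0 + \left(W - X\right) = W - X$)
$T{\left(m,a \right)} = - \frac{4}{3}$ ($T{\left(m,a \right)} = \frac{8}{-6} = 8 \left(- \frac{1}{6}\right) = - \frac{4}{3}$)
$f = \frac{76}{3}$ ($f = \left(- \frac{4}{3}\right) \left(-19\right) = \frac{76}{3} \approx 25.333$)
$f - 45338 = \frac{76}{3} - 45338 = - \frac{135938}{3}$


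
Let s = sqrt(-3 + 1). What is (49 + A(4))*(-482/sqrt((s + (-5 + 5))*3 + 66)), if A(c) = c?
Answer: -25546*sqrt(3)/(3*sqrt(22 + I*sqrt(2))) ≈ -3139.6 + 100.81*I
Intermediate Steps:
s = I*sqrt(2) (s = sqrt(-2) = I*sqrt(2) ≈ 1.4142*I)
(49 + A(4))*(-482/sqrt((s + (-5 + 5))*3 + 66)) = (49 + 4)*(-482/sqrt((I*sqrt(2) + (-5 + 5))*3 + 66)) = 53*(-482/sqrt((I*sqrt(2) + 0)*3 + 66)) = 53*(-482/sqrt((I*sqrt(2))*3 + 66)) = 53*(-482/sqrt(3*I*sqrt(2) + 66)) = 53*(-482/sqrt(66 + 3*I*sqrt(2))) = -25546/sqrt(66 + 3*I*sqrt(2))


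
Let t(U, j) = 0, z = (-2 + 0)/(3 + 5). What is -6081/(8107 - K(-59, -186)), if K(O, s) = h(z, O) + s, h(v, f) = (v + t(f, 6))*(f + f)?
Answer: -4054/5509 ≈ -0.73589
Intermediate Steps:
z = -¼ (z = -2/8 = -2*⅛ = -¼ ≈ -0.25000)
h(v, f) = 2*f*v (h(v, f) = (v + 0)*(f + f) = v*(2*f) = 2*f*v)
K(O, s) = s - O/2 (K(O, s) = 2*O*(-¼) + s = -O/2 + s = s - O/2)
-6081/(8107 - K(-59, -186)) = -6081/(8107 - (-186 - ½*(-59))) = -6081/(8107 - (-186 + 59/2)) = -6081/(8107 - 1*(-313/2)) = -6081/(8107 + 313/2) = -6081/16527/2 = -6081*2/16527 = -4054/5509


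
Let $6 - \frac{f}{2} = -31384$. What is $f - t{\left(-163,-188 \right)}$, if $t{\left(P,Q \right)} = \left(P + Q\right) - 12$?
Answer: $63143$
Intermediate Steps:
$f = 62780$ ($f = 12 - -62768 = 12 + 62768 = 62780$)
$t{\left(P,Q \right)} = -12 + P + Q$ ($t{\left(P,Q \right)} = \left(P + Q\right) - 12 = -12 + P + Q$)
$f - t{\left(-163,-188 \right)} = 62780 - \left(-12 - 163 - 188\right) = 62780 - -363 = 62780 + 363 = 63143$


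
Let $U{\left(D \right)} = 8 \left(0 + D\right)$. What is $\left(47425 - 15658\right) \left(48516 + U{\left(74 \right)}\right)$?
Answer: $1560013836$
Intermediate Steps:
$U{\left(D \right)} = 8 D$
$\left(47425 - 15658\right) \left(48516 + U{\left(74 \right)}\right) = \left(47425 - 15658\right) \left(48516 + 8 \cdot 74\right) = 31767 \left(48516 + 592\right) = 31767 \cdot 49108 = 1560013836$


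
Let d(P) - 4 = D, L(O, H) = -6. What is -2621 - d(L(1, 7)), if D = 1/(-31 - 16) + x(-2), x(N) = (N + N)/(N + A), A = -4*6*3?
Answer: -4564932/1739 ≈ -2625.0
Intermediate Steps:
A = -72 (A = -24*3 = -72)
x(N) = 2*N/(-72 + N) (x(N) = (N + N)/(N - 72) = (2*N)/(-72 + N) = 2*N/(-72 + N))
D = 57/1739 (D = 1/(-31 - 16) + 2*(-2)/(-72 - 2) = 1/(-47) + 2*(-2)/(-74) = -1/47 + 2*(-2)*(-1/74) = -1/47 + 2/37 = 57/1739 ≈ 0.032777)
d(P) = 7013/1739 (d(P) = 4 + 57/1739 = 7013/1739)
-2621 - d(L(1, 7)) = -2621 - 1*7013/1739 = -2621 - 7013/1739 = -4564932/1739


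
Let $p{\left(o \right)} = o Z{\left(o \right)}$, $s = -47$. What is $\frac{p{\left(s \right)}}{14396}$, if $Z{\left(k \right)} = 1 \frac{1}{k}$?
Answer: $\frac{1}{14396} \approx 6.9464 \cdot 10^{-5}$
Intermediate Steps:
$Z{\left(k \right)} = \frac{1}{k}$
$p{\left(o \right)} = 1$ ($p{\left(o \right)} = \frac{o}{o} = 1$)
$\frac{p{\left(s \right)}}{14396} = 1 \cdot \frac{1}{14396} = \frac{1}{14396}$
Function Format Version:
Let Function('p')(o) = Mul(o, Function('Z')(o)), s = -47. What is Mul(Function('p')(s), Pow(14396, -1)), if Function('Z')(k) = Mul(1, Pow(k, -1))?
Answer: Rational(1, 14396) ≈ 6.9464e-5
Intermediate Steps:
Function('Z')(k) = Pow(k, -1)
Function('p')(o) = 1 (Function('p')(o) = Mul(o, Pow(o, -1)) = 1)
Mul(Function('p')(s), Pow(14396, -1)) = Mul(1, Pow(14396, -1)) = Mul(1, Rational(1, 14396)) = Rational(1, 14396)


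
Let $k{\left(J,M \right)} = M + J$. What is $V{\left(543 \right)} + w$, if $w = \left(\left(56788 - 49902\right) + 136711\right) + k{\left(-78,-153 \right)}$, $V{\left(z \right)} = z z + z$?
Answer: $438758$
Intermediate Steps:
$k{\left(J,M \right)} = J + M$
$V{\left(z \right)} = z + z^{2}$ ($V{\left(z \right)} = z^{2} + z = z + z^{2}$)
$w = 143366$ ($w = \left(\left(56788 - 49902\right) + 136711\right) - 231 = \left(6886 + 136711\right) - 231 = 143597 - 231 = 143366$)
$V{\left(543 \right)} + w = 543 \left(1 + 543\right) + 143366 = 543 \cdot 544 + 143366 = 295392 + 143366 = 438758$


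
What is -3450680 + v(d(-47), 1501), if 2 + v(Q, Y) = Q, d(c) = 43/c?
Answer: -162182097/47 ≈ -3.4507e+6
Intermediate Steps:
v(Q, Y) = -2 + Q
-3450680 + v(d(-47), 1501) = -3450680 + (-2 + 43/(-47)) = -3450680 + (-2 + 43*(-1/47)) = -3450680 + (-2 - 43/47) = -3450680 - 137/47 = -162182097/47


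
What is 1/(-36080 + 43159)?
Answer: 1/7079 ≈ 0.00014126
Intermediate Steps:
1/(-36080 + 43159) = 1/7079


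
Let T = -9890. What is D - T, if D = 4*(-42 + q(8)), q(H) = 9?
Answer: 9758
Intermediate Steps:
D = -132 (D = 4*(-42 + 9) = 4*(-33) = -132)
D - T = -132 - 1*(-9890) = -132 + 9890 = 9758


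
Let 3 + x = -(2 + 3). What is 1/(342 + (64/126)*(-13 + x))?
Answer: 3/994 ≈ 0.0030181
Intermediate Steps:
x = -8 (x = -3 - (2 + 3) = -3 - 1*5 = -3 - 5 = -8)
1/(342 + (64/126)*(-13 + x)) = 1/(342 + (64/126)*(-13 - 8)) = 1/(342 + (64*(1/126))*(-21)) = 1/(342 + (32/63)*(-21)) = 1/(342 - 32/3) = 1/(994/3) = 3/994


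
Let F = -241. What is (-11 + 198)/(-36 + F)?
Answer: -187/277 ≈ -0.67509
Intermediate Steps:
(-11 + 198)/(-36 + F) = (-11 + 198)/(-36 - 241) = 187/(-277) = 187*(-1/277) = -187/277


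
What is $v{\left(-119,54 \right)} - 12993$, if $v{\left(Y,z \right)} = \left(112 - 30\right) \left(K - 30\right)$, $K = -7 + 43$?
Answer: $-12501$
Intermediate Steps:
$K = 36$
$v{\left(Y,z \right)} = 492$ ($v{\left(Y,z \right)} = \left(112 - 30\right) \left(36 - 30\right) = 82 \cdot 6 = 492$)
$v{\left(-119,54 \right)} - 12993 = 492 - 12993 = -12501$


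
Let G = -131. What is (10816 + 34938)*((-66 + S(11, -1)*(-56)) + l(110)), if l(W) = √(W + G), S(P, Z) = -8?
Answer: 17478028 + 45754*I*√21 ≈ 1.7478e+7 + 2.0967e+5*I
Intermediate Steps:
l(W) = √(-131 + W) (l(W) = √(W - 131) = √(-131 + W))
(10816 + 34938)*((-66 + S(11, -1)*(-56)) + l(110)) = (10816 + 34938)*((-66 - 8*(-56)) + √(-131 + 110)) = 45754*((-66 + 448) + √(-21)) = 45754*(382 + I*√21) = 17478028 + 45754*I*√21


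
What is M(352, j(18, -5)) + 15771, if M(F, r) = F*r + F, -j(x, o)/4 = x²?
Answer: -440069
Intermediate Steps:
j(x, o) = -4*x²
M(F, r) = F + F*r
M(352, j(18, -5)) + 15771 = 352*(1 - 4*18²) + 15771 = 352*(1 - 4*324) + 15771 = 352*(1 - 1296) + 15771 = 352*(-1295) + 15771 = -455840 + 15771 = -440069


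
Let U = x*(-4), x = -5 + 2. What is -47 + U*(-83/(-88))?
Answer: -785/22 ≈ -35.682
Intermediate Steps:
x = -3
U = 12 (U = -3*(-4) = 12)
-47 + U*(-83/(-88)) = -47 + 12*(-83/(-88)) = -47 + 12*(-83*(-1/88)) = -47 + 12*(83/88) = -47 + 249/22 = -785/22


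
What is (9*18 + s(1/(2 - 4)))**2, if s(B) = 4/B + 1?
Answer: 24025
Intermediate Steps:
s(B) = 1 + 4/B
(9*18 + s(1/(2 - 4)))**2 = (9*18 + (4 + 1/(2 - 4))/(1/(2 - 4)))**2 = (162 + (4 + 1/(-2))/(1/(-2)))**2 = (162 + (4 - 1/2)/(-1/2))**2 = (162 - 2*7/2)**2 = (162 - 7)**2 = 155**2 = 24025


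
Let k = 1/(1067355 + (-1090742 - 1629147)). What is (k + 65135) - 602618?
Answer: -888208931923/1652534 ≈ -5.3748e+5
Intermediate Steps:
k = -1/1652534 (k = 1/(1067355 - 2719889) = 1/(-1652534) = -1/1652534 ≈ -6.0513e-7)
(k + 65135) - 602618 = (-1/1652534 + 65135) - 602618 = 107637802089/1652534 - 602618 = -888208931923/1652534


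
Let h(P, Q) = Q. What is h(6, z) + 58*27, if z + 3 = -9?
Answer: 1554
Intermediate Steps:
z = -12 (z = -3 - 9 = -12)
h(6, z) + 58*27 = -12 + 58*27 = -12 + 1566 = 1554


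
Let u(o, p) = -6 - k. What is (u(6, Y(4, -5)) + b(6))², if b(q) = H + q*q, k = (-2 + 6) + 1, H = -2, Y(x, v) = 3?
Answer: 529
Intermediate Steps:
k = 5 (k = 4 + 1 = 5)
b(q) = -2 + q² (b(q) = -2 + q*q = -2 + q²)
u(o, p) = -11 (u(o, p) = -6 - 1*5 = -6 - 5 = -11)
(u(6, Y(4, -5)) + b(6))² = (-11 + (-2 + 6²))² = (-11 + (-2 + 36))² = (-11 + 34)² = 23² = 529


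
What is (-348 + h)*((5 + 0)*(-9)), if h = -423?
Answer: 34695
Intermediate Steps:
(-348 + h)*((5 + 0)*(-9)) = (-348 - 423)*((5 + 0)*(-9)) = -3855*(-9) = -771*(-45) = 34695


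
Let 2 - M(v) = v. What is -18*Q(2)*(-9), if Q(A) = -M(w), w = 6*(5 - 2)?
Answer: 2592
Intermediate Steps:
w = 18 (w = 6*3 = 18)
M(v) = 2 - v
Q(A) = 16 (Q(A) = -(2 - 1*18) = -(2 - 18) = -1*(-16) = 16)
-18*Q(2)*(-9) = -18*16*(-9) = -288*(-9) = 2592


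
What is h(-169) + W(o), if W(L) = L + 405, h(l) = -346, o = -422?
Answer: -363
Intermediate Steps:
W(L) = 405 + L
h(-169) + W(o) = -346 + (405 - 422) = -346 - 17 = -363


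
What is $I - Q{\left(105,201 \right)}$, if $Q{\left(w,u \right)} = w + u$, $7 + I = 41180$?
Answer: $40867$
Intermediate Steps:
$I = 41173$ ($I = -7 + 41180 = 41173$)
$Q{\left(w,u \right)} = u + w$
$I - Q{\left(105,201 \right)} = 41173 - \left(201 + 105\right) = 41173 - 306 = 40867$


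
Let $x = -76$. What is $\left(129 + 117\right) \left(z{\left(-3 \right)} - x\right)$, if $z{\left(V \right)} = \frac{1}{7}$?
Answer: $\frac{131118}{7} \approx 18731.0$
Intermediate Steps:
$z{\left(V \right)} = \frac{1}{7}$
$\left(129 + 117\right) \left(z{\left(-3 \right)} - x\right) = \left(129 + 117\right) \left(\frac{1}{7} - -76\right) = 246 \left(\frac{1}{7} + 76\right) = 246 \cdot \frac{533}{7} = \frac{131118}{7}$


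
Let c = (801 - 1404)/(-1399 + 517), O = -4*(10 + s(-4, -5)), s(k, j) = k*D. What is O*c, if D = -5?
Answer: -4020/49 ≈ -82.041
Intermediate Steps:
s(k, j) = -5*k (s(k, j) = k*(-5) = -5*k)
O = -120 (O = -4*(10 - 5*(-4)) = -4*(10 + 20) = -4*30 = -120)
c = 67/98 (c = -603/(-882) = -603*(-1/882) = 67/98 ≈ 0.68367)
O*c = -120*67/98 = -4020/49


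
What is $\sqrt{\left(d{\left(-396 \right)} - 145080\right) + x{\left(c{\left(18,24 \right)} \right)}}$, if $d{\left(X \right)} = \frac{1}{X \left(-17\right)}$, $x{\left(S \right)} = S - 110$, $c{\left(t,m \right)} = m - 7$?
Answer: $\frac{i \sqrt{182755966745}}{1122} \approx 381.02 i$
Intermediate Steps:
$c{\left(t,m \right)} = -7 + m$
$x{\left(S \right)} = -110 + S$ ($x{\left(S \right)} = S - 110 = -110 + S$)
$d{\left(X \right)} = - \frac{1}{17 X}$ ($d{\left(X \right)} = \frac{1}{\left(-17\right) X} = - \frac{1}{17 X}$)
$\sqrt{\left(d{\left(-396 \right)} - 145080\right) + x{\left(c{\left(18,24 \right)} \right)}} = \sqrt{\left(- \frac{1}{17 \left(-396\right)} - 145080\right) + \left(-110 + \left(-7 + 24\right)\right)} = \sqrt{\left(\left(- \frac{1}{17}\right) \left(- \frac{1}{396}\right) - 145080\right) + \left(-110 + 17\right)} = \sqrt{\left(\frac{1}{6732} - 145080\right) - 93} = \sqrt{- \frac{976678559}{6732} - 93} = \sqrt{- \frac{977304635}{6732}} = \frac{i \sqrt{182755966745}}{1122}$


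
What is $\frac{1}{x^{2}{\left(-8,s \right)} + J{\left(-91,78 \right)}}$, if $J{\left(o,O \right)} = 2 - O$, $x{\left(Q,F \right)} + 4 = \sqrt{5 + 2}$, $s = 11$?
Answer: $- \frac{53}{2361} + \frac{8 \sqrt{7}}{2361} \approx -0.013483$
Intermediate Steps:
$x{\left(Q,F \right)} = -4 + \sqrt{7}$ ($x{\left(Q,F \right)} = -4 + \sqrt{5 + 2} = -4 + \sqrt{7}$)
$\frac{1}{x^{2}{\left(-8,s \right)} + J{\left(-91,78 \right)}} = \frac{1}{\left(-4 + \sqrt{7}\right)^{2} + \left(2 - 78\right)} = \frac{1}{\left(-4 + \sqrt{7}\right)^{2} - 76} = \frac{1}{-76 + \left(-4 + \sqrt{7}\right)^{2}}$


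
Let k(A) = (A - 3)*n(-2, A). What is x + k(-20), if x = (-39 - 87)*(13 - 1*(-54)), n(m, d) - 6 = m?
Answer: -8534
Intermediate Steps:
n(m, d) = 6 + m
k(A) = -12 + 4*A (k(A) = (A - 3)*(6 - 2) = (-3 + A)*4 = -12 + 4*A)
x = -8442 (x = -126*(13 + 54) = -126*67 = -8442)
x + k(-20) = -8442 + (-12 + 4*(-20)) = -8442 + (-12 - 80) = -8442 - 92 = -8534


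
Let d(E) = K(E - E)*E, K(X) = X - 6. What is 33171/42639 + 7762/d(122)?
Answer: -837931/85278 ≈ -9.8259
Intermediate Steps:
K(X) = -6 + X
d(E) = -6*E (d(E) = (-6 + (E - E))*E = (-6 + 0)*E = -6*E)
33171/42639 + 7762/d(122) = 33171/42639 + 7762/((-6*122)) = 33171*(1/42639) + 7762/(-732) = 11057/14213 + 7762*(-1/732) = 11057/14213 - 3881/366 = -837931/85278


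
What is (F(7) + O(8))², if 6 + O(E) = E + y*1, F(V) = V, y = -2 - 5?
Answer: 4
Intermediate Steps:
y = -7
O(E) = -13 + E (O(E) = -6 + (E - 7*1) = -6 + (E - 7) = -6 + (-7 + E) = -13 + E)
(F(7) + O(8))² = (7 + (-13 + 8))² = (7 - 5)² = 2² = 4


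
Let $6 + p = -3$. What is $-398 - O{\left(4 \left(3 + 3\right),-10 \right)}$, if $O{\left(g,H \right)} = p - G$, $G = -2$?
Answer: $-391$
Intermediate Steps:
$p = -9$ ($p = -6 - 3 = -9$)
$O{\left(g,H \right)} = -7$ ($O{\left(g,H \right)} = -9 - -2 = -9 + 2 = -7$)
$-398 - O{\left(4 \left(3 + 3\right),-10 \right)} = -398 - -7 = -398 + 7 = -391$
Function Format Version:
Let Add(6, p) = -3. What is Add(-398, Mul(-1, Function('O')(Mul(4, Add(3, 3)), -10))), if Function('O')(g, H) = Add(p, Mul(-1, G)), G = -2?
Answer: -391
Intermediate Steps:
p = -9 (p = Add(-6, -3) = -9)
Function('O')(g, H) = -7 (Function('O')(g, H) = Add(-9, Mul(-1, -2)) = Add(-9, 2) = -7)
Add(-398, Mul(-1, Function('O')(Mul(4, Add(3, 3)), -10))) = Add(-398, Mul(-1, -7)) = Add(-398, 7) = -391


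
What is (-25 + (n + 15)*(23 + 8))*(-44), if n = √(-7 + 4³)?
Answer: -19360 - 1364*√57 ≈ -29658.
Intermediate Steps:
n = √57 (n = √(-7 + 64) = √57 ≈ 7.5498)
(-25 + (n + 15)*(23 + 8))*(-44) = (-25 + (√57 + 15)*(23 + 8))*(-44) = (-25 + (15 + √57)*31)*(-44) = (-25 + (465 + 31*√57))*(-44) = (440 + 31*√57)*(-44) = -19360 - 1364*√57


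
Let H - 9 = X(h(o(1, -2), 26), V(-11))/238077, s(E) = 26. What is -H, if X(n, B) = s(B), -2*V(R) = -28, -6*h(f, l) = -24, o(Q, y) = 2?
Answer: -2142719/238077 ≈ -9.0001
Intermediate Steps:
h(f, l) = 4 (h(f, l) = -⅙*(-24) = 4)
V(R) = 14 (V(R) = -½*(-28) = 14)
X(n, B) = 26
H = 2142719/238077 (H = 9 + 26/238077 = 2142719/238077 ≈ 9.0001)
-H = -1*2142719/238077 = -2142719/238077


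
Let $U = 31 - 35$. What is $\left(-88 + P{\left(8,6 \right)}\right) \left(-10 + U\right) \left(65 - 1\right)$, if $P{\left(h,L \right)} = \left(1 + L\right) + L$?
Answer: $67200$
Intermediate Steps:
$U = -4$ ($U = 31 - 35 = -4$)
$P{\left(h,L \right)} = 1 + 2 L$
$\left(-88 + P{\left(8,6 \right)}\right) \left(-10 + U\right) \left(65 - 1\right) = \left(-88 + \left(1 + 2 \cdot 6\right)\right) \left(-10 - 4\right) \left(65 - 1\right) = \left(-88 + \left(1 + 12\right)\right) \left(\left(-14\right) 64\right) = \left(-88 + 13\right) \left(-896\right) = \left(-75\right) \left(-896\right) = 67200$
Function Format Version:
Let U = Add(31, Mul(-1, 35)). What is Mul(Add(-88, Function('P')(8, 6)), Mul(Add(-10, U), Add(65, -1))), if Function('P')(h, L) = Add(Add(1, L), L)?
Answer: 67200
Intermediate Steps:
U = -4 (U = Add(31, -35) = -4)
Function('P')(h, L) = Add(1, Mul(2, L))
Mul(Add(-88, Function('P')(8, 6)), Mul(Add(-10, U), Add(65, -1))) = Mul(Add(-88, Add(1, Mul(2, 6))), Mul(Add(-10, -4), Add(65, -1))) = Mul(Add(-88, Add(1, 12)), Mul(-14, 64)) = Mul(Add(-88, 13), -896) = Mul(-75, -896) = 67200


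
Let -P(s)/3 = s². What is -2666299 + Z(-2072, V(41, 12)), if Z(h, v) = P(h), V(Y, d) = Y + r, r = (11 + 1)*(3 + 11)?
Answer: -15545851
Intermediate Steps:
r = 168 (r = 12*14 = 168)
P(s) = -3*s²
V(Y, d) = 168 + Y (V(Y, d) = Y + 168 = 168 + Y)
Z(h, v) = -3*h²
-2666299 + Z(-2072, V(41, 12)) = -2666299 - 3*(-2072)² = -2666299 - 3*4293184 = -2666299 - 12879552 = -15545851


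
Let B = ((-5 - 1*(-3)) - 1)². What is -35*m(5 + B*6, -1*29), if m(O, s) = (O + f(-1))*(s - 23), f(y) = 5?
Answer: 116480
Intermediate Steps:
B = 9 (B = ((-5 + 3) - 1)² = (-2 - 1)² = (-3)² = 9)
m(O, s) = (-23 + s)*(5 + O) (m(O, s) = (O + 5)*(s - 23) = (5 + O)*(-23 + s) = (-23 + s)*(5 + O))
-35*m(5 + B*6, -1*29) = -35*(-115 - 23*(5 + 9*6) + 5*(-1*29) + (5 + 9*6)*(-1*29)) = -35*(-115 - 23*(5 + 54) + 5*(-29) + (5 + 54)*(-29)) = -35*(-115 - 23*59 - 145 + 59*(-29)) = -35*(-115 - 1357 - 145 - 1711) = -35*(-3328) = 116480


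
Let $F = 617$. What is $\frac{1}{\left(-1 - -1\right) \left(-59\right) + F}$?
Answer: $\frac{1}{617} \approx 0.0016207$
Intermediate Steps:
$\frac{1}{\left(-1 - -1\right) \left(-59\right) + F} = \frac{1}{\left(-1 - -1\right) \left(-59\right) + 617} = \frac{1}{\left(-1 + 1\right) \left(-59\right) + 617} = \frac{1}{0 \left(-59\right) + 617} = \frac{1}{0 + 617} = \frac{1}{617}$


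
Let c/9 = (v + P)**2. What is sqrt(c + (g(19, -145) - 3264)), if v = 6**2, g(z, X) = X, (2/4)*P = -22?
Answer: I*sqrt(2833) ≈ 53.226*I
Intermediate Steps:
P = -44 (P = 2*(-22) = -44)
v = 36
c = 576 (c = 9*(36 - 44)**2 = 9*(-8)**2 = 9*64 = 576)
sqrt(c + (g(19, -145) - 3264)) = sqrt(576 + (-145 - 3264)) = sqrt(576 - 3409) = sqrt(-2833) = I*sqrt(2833)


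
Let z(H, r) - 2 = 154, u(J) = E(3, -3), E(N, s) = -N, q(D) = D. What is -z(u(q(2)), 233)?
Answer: -156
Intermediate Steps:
u(J) = -3 (u(J) = -1*3 = -3)
z(H, r) = 156 (z(H, r) = 2 + 154 = 156)
-z(u(q(2)), 233) = -1*156 = -156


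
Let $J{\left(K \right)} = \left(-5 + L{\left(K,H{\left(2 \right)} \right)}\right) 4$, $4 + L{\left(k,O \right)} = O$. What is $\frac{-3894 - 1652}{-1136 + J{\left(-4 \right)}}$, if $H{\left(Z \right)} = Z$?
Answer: $\frac{2773}{582} \approx 4.7646$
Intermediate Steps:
$L{\left(k,O \right)} = -4 + O$
$J{\left(K \right)} = -28$ ($J{\left(K \right)} = \left(-5 + \left(-4 + 2\right)\right) 4 = \left(-5 - 2\right) 4 = \left(-7\right) 4 = -28$)
$\frac{-3894 - 1652}{-1136 + J{\left(-4 \right)}} = \frac{-3894 - 1652}{-1136 - 28} = - \frac{5546}{-1164} = \left(-5546\right) \left(- \frac{1}{1164}\right) = \frac{2773}{582}$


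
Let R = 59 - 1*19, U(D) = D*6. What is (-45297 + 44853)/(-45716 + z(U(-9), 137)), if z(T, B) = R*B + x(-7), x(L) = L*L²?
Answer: 444/40579 ≈ 0.010942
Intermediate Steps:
U(D) = 6*D
R = 40 (R = 59 - 19 = 40)
x(L) = L³
z(T, B) = -343 + 40*B (z(T, B) = 40*B + (-7)³ = 40*B - 343 = -343 + 40*B)
(-45297 + 44853)/(-45716 + z(U(-9), 137)) = (-45297 + 44853)/(-45716 + (-343 + 40*137)) = -444/(-45716 + (-343 + 5480)) = -444/(-45716 + 5137) = -444/(-40579) = -444*(-1/40579) = 444/40579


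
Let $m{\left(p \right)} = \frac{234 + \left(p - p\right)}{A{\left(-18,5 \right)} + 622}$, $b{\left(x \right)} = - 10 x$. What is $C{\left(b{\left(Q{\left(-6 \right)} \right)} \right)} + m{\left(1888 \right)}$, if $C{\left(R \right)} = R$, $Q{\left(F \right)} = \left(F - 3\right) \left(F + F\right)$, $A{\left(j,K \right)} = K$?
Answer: $- \frac{225642}{209} \approx -1079.6$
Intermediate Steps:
$Q{\left(F \right)} = 2 F \left(-3 + F\right)$ ($Q{\left(F \right)} = \left(-3 + F\right) 2 F = 2 F \left(-3 + F\right)$)
$m{\left(p \right)} = \frac{78}{209}$ ($m{\left(p \right)} = \frac{234 + \left(p - p\right)}{5 + 622} = \frac{234 + 0}{627} = 234 \cdot \frac{1}{627} = \frac{78}{209}$)
$C{\left(b{\left(Q{\left(-6 \right)} \right)} \right)} + m{\left(1888 \right)} = - 10 \cdot 2 \left(-6\right) \left(-3 - 6\right) + \frac{78}{209} = - 10 \cdot 2 \left(-6\right) \left(-9\right) + \frac{78}{209} = \left(-10\right) 108 + \frac{78}{209} = -1080 + \frac{78}{209} = - \frac{225642}{209}$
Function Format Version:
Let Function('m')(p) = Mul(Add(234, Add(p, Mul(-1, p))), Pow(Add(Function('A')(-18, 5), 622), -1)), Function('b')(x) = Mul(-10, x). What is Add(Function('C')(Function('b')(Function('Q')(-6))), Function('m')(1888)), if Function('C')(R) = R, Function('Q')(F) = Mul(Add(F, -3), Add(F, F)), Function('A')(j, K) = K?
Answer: Rational(-225642, 209) ≈ -1079.6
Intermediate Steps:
Function('Q')(F) = Mul(2, F, Add(-3, F)) (Function('Q')(F) = Mul(Add(-3, F), Mul(2, F)) = Mul(2, F, Add(-3, F)))
Function('m')(p) = Rational(78, 209) (Function('m')(p) = Mul(Add(234, Add(p, Mul(-1, p))), Pow(Add(5, 622), -1)) = Mul(Add(234, 0), Pow(627, -1)) = Mul(234, Rational(1, 627)) = Rational(78, 209))
Add(Function('C')(Function('b')(Function('Q')(-6))), Function('m')(1888)) = Add(Mul(-10, Mul(2, -6, Add(-3, -6))), Rational(78, 209)) = Add(Mul(-10, Mul(2, -6, -9)), Rational(78, 209)) = Add(Mul(-10, 108), Rational(78, 209)) = Add(-1080, Rational(78, 209)) = Rational(-225642, 209)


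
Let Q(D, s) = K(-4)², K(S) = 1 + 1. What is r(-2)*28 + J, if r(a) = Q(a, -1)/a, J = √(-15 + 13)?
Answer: -56 + I*√2 ≈ -56.0 + 1.4142*I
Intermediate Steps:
K(S) = 2
J = I*√2 (J = √(-2) = I*√2 ≈ 1.4142*I)
Q(D, s) = 4 (Q(D, s) = 2² = 4)
r(a) = 4/a
r(-2)*28 + J = (4/(-2))*28 + I*√2 = (4*(-½))*28 + I*√2 = -2*28 + I*√2 = -56 + I*√2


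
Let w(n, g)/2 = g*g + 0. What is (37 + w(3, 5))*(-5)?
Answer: -435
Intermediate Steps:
w(n, g) = 2*g² (w(n, g) = 2*(g*g + 0) = 2*(g² + 0) = 2*g²)
(37 + w(3, 5))*(-5) = (37 + 2*5²)*(-5) = (37 + 2*25)*(-5) = (37 + 50)*(-5) = 87*(-5) = -435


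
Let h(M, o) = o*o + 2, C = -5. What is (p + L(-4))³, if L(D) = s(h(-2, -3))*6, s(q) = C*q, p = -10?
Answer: -39304000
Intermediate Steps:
h(M, o) = 2 + o² (h(M, o) = o² + 2 = 2 + o²)
s(q) = -5*q
L(D) = -330 (L(D) = -5*(2 + (-3)²)*6 = -5*(2 + 9)*6 = -5*11*6 = -55*6 = -330)
(p + L(-4))³ = (-10 - 330)³ = (-340)³ = -39304000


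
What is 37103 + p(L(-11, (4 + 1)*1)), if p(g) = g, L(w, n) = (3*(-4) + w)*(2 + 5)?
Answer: 36942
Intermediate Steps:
L(w, n) = -84 + 7*w (L(w, n) = (-12 + w)*7 = -84 + 7*w)
37103 + p(L(-11, (4 + 1)*1)) = 37103 + (-84 + 7*(-11)) = 37103 + (-84 - 77) = 37103 - 161 = 36942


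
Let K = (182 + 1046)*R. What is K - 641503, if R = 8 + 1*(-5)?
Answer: -637819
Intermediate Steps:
R = 3 (R = 8 - 5 = 3)
K = 3684 (K = (182 + 1046)*3 = 1228*3 = 3684)
K - 641503 = 3684 - 641503 = -637819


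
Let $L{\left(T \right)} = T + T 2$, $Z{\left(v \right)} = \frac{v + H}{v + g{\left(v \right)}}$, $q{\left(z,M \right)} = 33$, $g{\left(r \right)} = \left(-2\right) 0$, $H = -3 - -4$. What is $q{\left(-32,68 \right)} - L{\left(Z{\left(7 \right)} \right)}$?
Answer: $\frac{207}{7} \approx 29.571$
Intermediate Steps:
$H = 1$ ($H = -3 + 4 = 1$)
$g{\left(r \right)} = 0$
$Z{\left(v \right)} = \frac{1 + v}{v}$ ($Z{\left(v \right)} = \frac{v + 1}{v + 0} = \frac{1 + v}{v}$)
$L{\left(T \right)} = 3 T$ ($L{\left(T \right)} = T + 2 T = 3 T$)
$q{\left(-32,68 \right)} - L{\left(Z{\left(7 \right)} \right)} = 33 - 3 \frac{1 + 7}{7} = 33 - 3 \cdot \frac{1}{7} \cdot 8 = 33 - 3 \cdot \frac{8}{7} = 33 - \frac{24}{7} = \frac{207}{7}$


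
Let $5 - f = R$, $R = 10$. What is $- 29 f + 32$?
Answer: $177$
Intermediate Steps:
$f = -5$ ($f = 5 - 10 = -5$)
$- 29 f + 32 = \left(-29\right) \left(-5\right) + 32 = 145 + 32 = 177$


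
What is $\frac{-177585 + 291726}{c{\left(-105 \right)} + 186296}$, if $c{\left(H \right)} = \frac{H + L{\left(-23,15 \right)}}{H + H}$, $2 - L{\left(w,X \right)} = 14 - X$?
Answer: $\frac{1331645}{2173459} \approx 0.61268$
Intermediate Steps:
$L{\left(w,X \right)} = -12 + X$ ($L{\left(w,X \right)} = 2 - \left(14 - X\right) = 2 + \left(-14 + X\right) = -12 + X$)
$c{\left(H \right)} = \frac{3 + H}{2 H}$ ($c{\left(H \right)} = \frac{H + \left(-12 + 15\right)}{H + H} = \frac{H + 3}{2 H} = \left(3 + H\right) \frac{1}{2 H} = \frac{3 + H}{2 H}$)
$\frac{-177585 + 291726}{c{\left(-105 \right)} + 186296} = \frac{-177585 + 291726}{\frac{3 - 105}{2 \left(-105\right)} + 186296} = \frac{114141}{\frac{1}{2} \left(- \frac{1}{105}\right) \left(-102\right) + 186296} = \frac{114141}{\frac{17}{35} + 186296} = \frac{114141}{\frac{6520377}{35}} = 114141 \cdot \frac{35}{6520377} = \frac{1331645}{2173459}$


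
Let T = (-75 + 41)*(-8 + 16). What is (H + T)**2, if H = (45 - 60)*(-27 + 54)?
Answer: 458329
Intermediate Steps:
T = -272 (T = -34*8 = -272)
H = -405 (H = -15*27 = -405)
(H + T)**2 = (-405 - 272)**2 = (-677)**2 = 458329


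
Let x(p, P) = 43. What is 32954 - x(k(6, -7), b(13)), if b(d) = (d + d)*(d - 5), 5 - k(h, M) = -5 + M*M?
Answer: 32911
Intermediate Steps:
k(h, M) = 10 - M² (k(h, M) = 5 - (-5 + M*M) = 5 - (-5 + M²) = 5 + (5 - M²) = 10 - M²)
b(d) = 2*d*(-5 + d) (b(d) = (2*d)*(-5 + d) = 2*d*(-5 + d))
32954 - x(k(6, -7), b(13)) = 32954 - 1*43 = 32954 - 43 = 32911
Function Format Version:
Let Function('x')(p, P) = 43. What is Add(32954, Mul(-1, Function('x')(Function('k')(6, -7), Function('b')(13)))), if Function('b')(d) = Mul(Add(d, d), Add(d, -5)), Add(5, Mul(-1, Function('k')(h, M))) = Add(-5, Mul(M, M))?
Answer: 32911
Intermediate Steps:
Function('k')(h, M) = Add(10, Mul(-1, Pow(M, 2))) (Function('k')(h, M) = Add(5, Mul(-1, Add(-5, Mul(M, M)))) = Add(5, Mul(-1, Add(-5, Pow(M, 2)))) = Add(5, Add(5, Mul(-1, Pow(M, 2)))) = Add(10, Mul(-1, Pow(M, 2))))
Function('b')(d) = Mul(2, d, Add(-5, d)) (Function('b')(d) = Mul(Mul(2, d), Add(-5, d)) = Mul(2, d, Add(-5, d)))
Add(32954, Mul(-1, Function('x')(Function('k')(6, -7), Function('b')(13)))) = Add(32954, Mul(-1, 43)) = Add(32954, -43) = 32911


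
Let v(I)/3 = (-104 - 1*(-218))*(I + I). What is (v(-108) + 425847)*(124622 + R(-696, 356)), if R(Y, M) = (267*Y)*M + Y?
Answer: -23241706825350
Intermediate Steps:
R(Y, M) = Y + 267*M*Y (R(Y, M) = 267*M*Y + Y = Y + 267*M*Y)
v(I) = 684*I (v(I) = 3*((-104 - 1*(-218))*(I + I)) = 3*((-104 + 218)*(2*I)) = 3*(114*(2*I)) = 3*(228*I) = 684*I)
(v(-108) + 425847)*(124622 + R(-696, 356)) = (684*(-108) + 425847)*(124622 - 696*(1 + 267*356)) = (-73872 + 425847)*(124622 - 696*(1 + 95052)) = 351975*(124622 - 696*95053) = 351975*(124622 - 66156888) = 351975*(-66032266) = -23241706825350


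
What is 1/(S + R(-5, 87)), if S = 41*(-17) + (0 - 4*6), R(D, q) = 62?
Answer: -1/659 ≈ -0.0015175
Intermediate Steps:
S = -721 (S = -697 + (0 - 24) = -697 - 24 = -721)
1/(S + R(-5, 87)) = 1/(-721 + 62) = 1/(-659) = -1/659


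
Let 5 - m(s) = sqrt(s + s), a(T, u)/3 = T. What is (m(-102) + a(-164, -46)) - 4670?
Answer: -5157 - 2*I*sqrt(51) ≈ -5157.0 - 14.283*I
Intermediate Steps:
a(T, u) = 3*T
m(s) = 5 - sqrt(2)*sqrt(s) (m(s) = 5 - sqrt(s + s) = 5 - sqrt(2*s) = 5 - sqrt(2)*sqrt(s))
(m(-102) + a(-164, -46)) - 4670 = ((5 - sqrt(2)*sqrt(-102)) + 3*(-164)) - 4670 = ((5 - sqrt(2)*I*sqrt(102)) - 492) - 4670 = ((5 - 2*I*sqrt(51)) - 492) - 4670 = (-487 - 2*I*sqrt(51)) - 4670 = -5157 - 2*I*sqrt(51)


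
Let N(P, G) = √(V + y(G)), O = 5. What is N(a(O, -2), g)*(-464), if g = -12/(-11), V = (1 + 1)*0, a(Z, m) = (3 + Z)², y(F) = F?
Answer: -928*√33/11 ≈ -484.63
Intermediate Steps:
V = 0 (V = 2*0 = 0)
g = 12/11 (g = -12*(-1/11) = 12/11 ≈ 1.0909)
N(P, G) = √G (N(P, G) = √(0 + G) = √G)
N(a(O, -2), g)*(-464) = √(12/11)*(-464) = (2*√33/11)*(-464) = -928*√33/11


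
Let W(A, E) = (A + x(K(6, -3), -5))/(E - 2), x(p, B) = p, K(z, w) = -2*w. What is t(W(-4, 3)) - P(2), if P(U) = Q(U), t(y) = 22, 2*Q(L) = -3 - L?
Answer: 49/2 ≈ 24.500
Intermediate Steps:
Q(L) = -3/2 - L/2 (Q(L) = (-3 - L)/2 = -3/2 - L/2)
W(A, E) = (6 + A)/(-2 + E) (W(A, E) = (A - 2*(-3))/(E - 2) = (A + 6)/(-2 + E) = (6 + A)/(-2 + E))
P(U) = -3/2 - U/2
t(W(-4, 3)) - P(2) = 22 - (-3/2 - ½*2) = 22 - (-3/2 - 1) = 22 - 1*(-5/2) = 22 + 5/2 = 49/2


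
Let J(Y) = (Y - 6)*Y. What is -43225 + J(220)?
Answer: 3855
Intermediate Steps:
J(Y) = Y*(-6 + Y) (J(Y) = (-6 + Y)*Y = Y*(-6 + Y))
-43225 + J(220) = -43225 + 220*(-6 + 220) = -43225 + 220*214 = -43225 + 47080 = 3855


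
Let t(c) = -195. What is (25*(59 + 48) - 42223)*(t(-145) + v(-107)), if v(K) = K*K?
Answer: -445073192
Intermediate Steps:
v(K) = K²
(25*(59 + 48) - 42223)*(t(-145) + v(-107)) = (25*(59 + 48) - 42223)*(-195 + (-107)²) = (25*107 - 42223)*(-195 + 11449) = (2675 - 42223)*11254 = -39548*11254 = -445073192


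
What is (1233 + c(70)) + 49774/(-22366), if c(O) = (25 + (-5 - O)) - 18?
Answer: 13003308/11183 ≈ 1162.8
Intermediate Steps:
c(O) = 2 - O (c(O) = (20 - O) - 18 = 2 - O)
(1233 + c(70)) + 49774/(-22366) = (1233 + (2 - 1*70)) + 49774/(-22366) = (1233 + (2 - 70)) + 49774*(-1/22366) = (1233 - 68) - 24887/11183 = 1165 - 24887/11183 = 13003308/11183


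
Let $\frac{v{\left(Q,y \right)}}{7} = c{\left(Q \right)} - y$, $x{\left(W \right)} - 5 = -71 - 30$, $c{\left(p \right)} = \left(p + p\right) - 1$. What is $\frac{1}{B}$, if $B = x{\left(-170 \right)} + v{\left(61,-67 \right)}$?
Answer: $\frac{1}{1220} \approx 0.00081967$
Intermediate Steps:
$c{\left(p \right)} = -1 + 2 p$ ($c{\left(p \right)} = 2 p - 1 = -1 + 2 p$)
$x{\left(W \right)} = -96$ ($x{\left(W \right)} = 5 - 101 = -96$)
$v{\left(Q,y \right)} = -7 - 7 y + 14 Q$ ($v{\left(Q,y \right)} = 7 \left(\left(-1 + 2 Q\right) - y\right) = 7 \left(-1 - y + 2 Q\right) = -7 - 7 y + 14 Q$)
$B = 1220$ ($B = -96 - -1316 = -96 + \left(-7 + 469 + 854\right) = -96 + 1316 = 1220$)
$\frac{1}{B} = \frac{1}{1220}$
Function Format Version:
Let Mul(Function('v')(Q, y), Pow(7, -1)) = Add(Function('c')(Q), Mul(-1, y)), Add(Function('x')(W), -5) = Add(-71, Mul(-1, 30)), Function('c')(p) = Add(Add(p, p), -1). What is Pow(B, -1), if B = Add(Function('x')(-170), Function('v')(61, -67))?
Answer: Rational(1, 1220) ≈ 0.00081967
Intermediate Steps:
Function('c')(p) = Add(-1, Mul(2, p)) (Function('c')(p) = Add(Mul(2, p), -1) = Add(-1, Mul(2, p)))
Function('x')(W) = -96 (Function('x')(W) = Add(5, Add(-71, Mul(-1, 30))) = Add(5, Add(-71, -30)) = Add(5, -101) = -96)
Function('v')(Q, y) = Add(-7, Mul(-7, y), Mul(14, Q)) (Function('v')(Q, y) = Mul(7, Add(Add(-1, Mul(2, Q)), Mul(-1, y))) = Mul(7, Add(-1, Mul(-1, y), Mul(2, Q))) = Add(-7, Mul(-7, y), Mul(14, Q)))
B = 1220 (B = Add(-96, Add(-7, Mul(-7, -67), Mul(14, 61))) = Add(-96, Add(-7, 469, 854)) = Add(-96, 1316) = 1220)
Pow(B, -1) = Pow(1220, -1) = Rational(1, 1220)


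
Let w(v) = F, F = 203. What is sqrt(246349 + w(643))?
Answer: 2*sqrt(61638) ≈ 496.54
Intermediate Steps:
w(v) = 203
sqrt(246349 + w(643)) = sqrt(246349 + 203) = sqrt(246552) = 2*sqrt(61638)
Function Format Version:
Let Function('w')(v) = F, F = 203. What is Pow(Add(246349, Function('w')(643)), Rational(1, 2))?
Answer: Mul(2, Pow(61638, Rational(1, 2))) ≈ 496.54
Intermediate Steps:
Function('w')(v) = 203
Pow(Add(246349, Function('w')(643)), Rational(1, 2)) = Pow(Add(246349, 203), Rational(1, 2)) = Pow(246552, Rational(1, 2)) = Mul(2, Pow(61638, Rational(1, 2)))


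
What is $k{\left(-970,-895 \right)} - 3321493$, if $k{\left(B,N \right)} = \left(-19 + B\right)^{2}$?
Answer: $-2343372$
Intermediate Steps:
$k{\left(-970,-895 \right)} - 3321493 = \left(-19 - 970\right)^{2} - 3321493 = \left(-989\right)^{2} - 3321493 = 978121 - 3321493 = -2343372$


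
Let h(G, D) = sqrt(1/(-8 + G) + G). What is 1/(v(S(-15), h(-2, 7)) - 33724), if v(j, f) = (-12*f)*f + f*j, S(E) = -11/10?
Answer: 100*I/(-3369880*I + 11*sqrt(210)) ≈ -2.9675e-5 + 1.4037e-9*I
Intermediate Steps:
h(G, D) = sqrt(G + 1/(-8 + G))
S(E) = -11/10 (S(E) = -11*1/10 = -11/10)
v(j, f) = -12*f**2 + f*j
1/(v(S(-15), h(-2, 7)) - 33724) = 1/(sqrt((1 - 2*(-8 - 2))/(-8 - 2))*(-11/10 - 12*sqrt(1 - 2*(-8 - 2))*(I*sqrt(10)/10)) - 33724) = 1/(sqrt((1 - 2*(-10))/(-10))*(-11/10 - 12*sqrt(1 - 2*(-10))*(I*sqrt(10)/10)) - 33724) = 1/(sqrt(-(1 + 20)/10)*(-11/10 - 12*I*sqrt(10)*sqrt(1 + 20)/10) - 33724) = 1/(sqrt(-1/10*21)*(-11/10 - 12*I*sqrt(210)/10) - 33724) = 1/(sqrt(-21/10)*(-11/10 - 6*I*sqrt(210)/5) - 33724) = 1/((I*sqrt(210)/10)*(-11/10 - 6*I*sqrt(210)/5) - 33724) = 1/(I*sqrt(210)*(-11/10 - 6*I*sqrt(210)/5)/10 - 33724) = 1/(-33724 + I*sqrt(210)*(-11/10 - 6*I*sqrt(210)/5)/10)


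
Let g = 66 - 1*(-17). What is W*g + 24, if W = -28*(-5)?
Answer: 11644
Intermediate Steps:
g = 83 (g = 66 + 17 = 83)
W = 140
W*g + 24 = 140*83 + 24 = 11620 + 24 = 11644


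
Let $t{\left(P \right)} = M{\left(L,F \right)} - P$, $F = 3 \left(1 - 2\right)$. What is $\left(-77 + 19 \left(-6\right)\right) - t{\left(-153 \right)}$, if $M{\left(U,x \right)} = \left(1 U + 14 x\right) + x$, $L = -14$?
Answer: $-285$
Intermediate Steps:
$F = -3$ ($F = 3 \left(-1\right) = -3$)
$M{\left(U,x \right)} = U + 15 x$ ($M{\left(U,x \right)} = \left(U + 14 x\right) + x = U + 15 x$)
$t{\left(P \right)} = -59 - P$ ($t{\left(P \right)} = \left(-14 + 15 \left(-3\right)\right) - P = \left(-14 - 45\right) - P = -59 - P$)
$\left(-77 + 19 \left(-6\right)\right) - t{\left(-153 \right)} = \left(-77 + 19 \left(-6\right)\right) - \left(-59 - -153\right) = \left(-77 - 114\right) - \left(-59 + 153\right) = -191 - 94 = -285$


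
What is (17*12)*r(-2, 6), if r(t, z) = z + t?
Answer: 816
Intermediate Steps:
r(t, z) = t + z
(17*12)*r(-2, 6) = (17*12)*(-2 + 6) = 204*4 = 816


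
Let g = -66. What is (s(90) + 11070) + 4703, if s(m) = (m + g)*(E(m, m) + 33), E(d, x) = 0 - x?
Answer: 14405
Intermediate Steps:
E(d, x) = -x
s(m) = (-66 + m)*(33 - m) (s(m) = (m - 66)*(-m + 33) = (-66 + m)*(33 - m))
(s(90) + 11070) + 4703 = ((-2178 - 1*90² + 99*90) + 11070) + 4703 = ((-2178 - 1*8100 + 8910) + 11070) + 4703 = ((-2178 - 8100 + 8910) + 11070) + 4703 = (-1368 + 11070) + 4703 = 9702 + 4703 = 14405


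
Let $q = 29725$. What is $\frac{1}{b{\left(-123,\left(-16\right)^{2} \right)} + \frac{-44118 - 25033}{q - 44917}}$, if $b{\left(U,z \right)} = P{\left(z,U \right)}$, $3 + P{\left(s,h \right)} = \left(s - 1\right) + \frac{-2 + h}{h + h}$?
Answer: $\frac{622872}{160115435} \approx 0.0038901$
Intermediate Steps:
$P{\left(s,h \right)} = -4 + s + \frac{-2 + h}{2 h}$ ($P{\left(s,h \right)} = -3 + \left(\left(s - 1\right) + \frac{-2 + h}{h + h}\right) = -3 + \left(\left(-1 + s\right) + \frac{-2 + h}{2 h}\right) = -3 + \left(-1 + s + \frac{-2 + h}{2 h}\right) = -4 + s + \frac{-2 + h}{2 h}$)
$b{\left(U,z \right)} = - \frac{7}{2} + z - \frac{1}{U}$
$\frac{1}{b{\left(-123,\left(-16\right)^{2} \right)} + \frac{-44118 - 25033}{q - 44917}} = \frac{1}{\left(- \frac{7}{2} + \left(-16\right)^{2} - \frac{1}{-123}\right) + \frac{-44118 - 25033}{29725 - 44917}} = \frac{1}{\left(- \frac{7}{2} + 256 - - \frac{1}{123}\right) - \frac{69151}{-15192}} = \frac{1}{\left(- \frac{7}{2} + 256 + \frac{1}{123}\right) - - \frac{69151}{15192}} = \frac{1}{\frac{62117}{246} + \frac{69151}{15192}} = \frac{1}{\frac{160115435}{622872}} = \frac{622872}{160115435}$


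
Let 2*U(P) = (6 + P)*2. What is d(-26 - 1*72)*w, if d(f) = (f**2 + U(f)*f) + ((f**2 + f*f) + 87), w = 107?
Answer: 4056905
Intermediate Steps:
U(P) = 6 + P (U(P) = ((6 + P)*2)/2 = (12 + 2*P)/2 = 6 + P)
d(f) = 87 + 3*f**2 + f*(6 + f) (d(f) = (f**2 + (6 + f)*f) + ((f**2 + f*f) + 87) = (f**2 + f*(6 + f)) + ((f**2 + f**2) + 87) = (f**2 + f*(6 + f)) + (2*f**2 + 87) = (f**2 + f*(6 + f)) + (87 + 2*f**2) = 87 + 3*f**2 + f*(6 + f))
d(-26 - 1*72)*w = (87 + 4*(-26 - 1*72)**2 + 6*(-26 - 1*72))*107 = (87 + 4*(-26 - 72)**2 + 6*(-26 - 72))*107 = (87 + 4*(-98)**2 + 6*(-98))*107 = (87 + 4*9604 - 588)*107 = (87 + 38416 - 588)*107 = 37915*107 = 4056905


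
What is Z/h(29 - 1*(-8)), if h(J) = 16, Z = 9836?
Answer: 2459/4 ≈ 614.75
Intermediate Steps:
Z/h(29 - 1*(-8)) = 9836/16 = 9836*(1/16) = 2459/4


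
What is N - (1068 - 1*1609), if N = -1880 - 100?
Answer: -1439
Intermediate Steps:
N = -1980
N - (1068 - 1*1609) = -1980 - (1068 - 1*1609) = -1980 - (1068 - 1609) = -1980 - 1*(-541) = -1980 + 541 = -1439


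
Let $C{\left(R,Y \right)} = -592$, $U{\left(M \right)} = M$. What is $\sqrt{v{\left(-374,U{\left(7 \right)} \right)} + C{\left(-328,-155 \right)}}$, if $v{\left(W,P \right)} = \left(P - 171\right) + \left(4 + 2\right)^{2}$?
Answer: $12 i \sqrt{5} \approx 26.833 i$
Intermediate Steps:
$v{\left(W,P \right)} = -135 + P$ ($v{\left(W,P \right)} = \left(-171 + P\right) + 6^{2} = \left(-171 + P\right) + 36 = -135 + P$)
$\sqrt{v{\left(-374,U{\left(7 \right)} \right)} + C{\left(-328,-155 \right)}} = \sqrt{\left(-135 + 7\right) - 592} = \sqrt{-128 - 592} = \sqrt{-720} = 12 i \sqrt{5}$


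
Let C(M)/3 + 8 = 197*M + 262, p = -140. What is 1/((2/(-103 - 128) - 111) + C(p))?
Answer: -231/18962561 ≈ -1.2182e-5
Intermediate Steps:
C(M) = 762 + 591*M (C(M) = -24 + 3*(197*M + 262) = -24 + 3*(262 + 197*M) = -24 + (786 + 591*M) = 762 + 591*M)
1/((2/(-103 - 128) - 111) + C(p)) = 1/((2/(-103 - 128) - 111) + (762 + 591*(-140))) = 1/((2/(-231) - 111) + (762 - 82740)) = 1/((2*(-1/231) - 111) - 81978) = 1/((-2/231 - 111) - 81978) = 1/(-25643/231 - 81978) = 1/(-18962561/231) = -231/18962561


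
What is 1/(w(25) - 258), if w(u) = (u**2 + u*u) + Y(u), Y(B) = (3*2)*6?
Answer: 1/1028 ≈ 0.00097276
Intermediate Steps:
Y(B) = 36 (Y(B) = 6*6 = 36)
w(u) = 36 + 2*u**2 (w(u) = (u**2 + u*u) + 36 = (u**2 + u**2) + 36 = 2*u**2 + 36 = 36 + 2*u**2)
1/(w(25) - 258) = 1/((36 + 2*25**2) - 258) = 1/((36 + 2*625) - 258) = 1/((36 + 1250) - 258) = 1/(1286 - 258) = 1/1028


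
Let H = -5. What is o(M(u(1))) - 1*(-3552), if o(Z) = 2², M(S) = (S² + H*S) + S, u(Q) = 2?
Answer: 3556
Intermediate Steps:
M(S) = S² - 4*S (M(S) = (S² - 5*S) + S = S² - 4*S)
o(Z) = 4
o(M(u(1))) - 1*(-3552) = 4 - 1*(-3552) = 4 + 3552 = 3556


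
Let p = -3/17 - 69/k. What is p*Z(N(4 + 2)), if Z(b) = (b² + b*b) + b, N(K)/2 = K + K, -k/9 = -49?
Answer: -6656/17 ≈ -391.53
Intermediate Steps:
k = 441 (k = -9*(-49) = 441)
p = -832/2499 (p = -3/17 - 69/441 = -3*1/17 - 69*1/441 = -3/17 - 23/147 = -832/2499 ≈ -0.33293)
N(K) = 4*K (N(K) = 2*(K + K) = 2*(2*K) = 4*K)
Z(b) = b + 2*b² (Z(b) = (b² + b²) + b = 2*b² + b = b + 2*b²)
p*Z(N(4 + 2)) = -832*4*(4 + 2)*(1 + 2*(4*(4 + 2)))/2499 = -832*4*6*(1 + 2*(4*6))/2499 = -6656*(1 + 2*24)/833 = -6656*(1 + 48)/833 = -6656*49/833 = -832/2499*1176 = -6656/17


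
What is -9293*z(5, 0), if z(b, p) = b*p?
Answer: 0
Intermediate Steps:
-9293*z(5, 0) = -46465*0 = -9293*0 = 0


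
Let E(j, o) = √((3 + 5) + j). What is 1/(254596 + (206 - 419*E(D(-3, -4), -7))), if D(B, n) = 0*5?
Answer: 127401/32461327358 + 419*√2/32461327358 ≈ 3.9430e-6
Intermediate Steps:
D(B, n) = 0
E(j, o) = √(8 + j)
1/(254596 + (206 - 419*E(D(-3, -4), -7))) = 1/(254596 + (206 - 419*√(8 + 0))) = 1/(254596 + (206 - 838*√2)) = 1/(254802 - 838*√2)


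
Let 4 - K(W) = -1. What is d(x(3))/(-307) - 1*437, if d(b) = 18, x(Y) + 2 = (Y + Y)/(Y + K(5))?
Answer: -134177/307 ≈ -437.06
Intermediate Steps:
K(W) = 5 (K(W) = 4 - 1*(-1) = 4 + 1 = 5)
x(Y) = -2 + 2*Y/(5 + Y) (x(Y) = -2 + (Y + Y)/(Y + 5) = -2 + (2*Y)/(5 + Y) = -2 + 2*Y/(5 + Y))
d(x(3))/(-307) - 1*437 = 18/(-307) - 1*437 = 18*(-1/307) - 437 = -18/307 - 437 = -134177/307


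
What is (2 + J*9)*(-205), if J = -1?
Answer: 1435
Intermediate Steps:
(2 + J*9)*(-205) = (2 - 1*9)*(-205) = (2 - 9)*(-205) = -7*(-205) = 1435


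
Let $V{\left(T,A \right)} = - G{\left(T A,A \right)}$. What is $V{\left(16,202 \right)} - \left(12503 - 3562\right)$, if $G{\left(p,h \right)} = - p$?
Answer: $-5709$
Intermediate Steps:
$V{\left(T,A \right)} = A T$ ($V{\left(T,A \right)} = - \left(-1\right) T A = - \left(-1\right) A T = A T$)
$V{\left(16,202 \right)} - \left(12503 - 3562\right) = 202 \cdot 16 - \left(12503 - 3562\right) = 3232 - \left(12503 - 3562\right) = 3232 - 8941 = -5709$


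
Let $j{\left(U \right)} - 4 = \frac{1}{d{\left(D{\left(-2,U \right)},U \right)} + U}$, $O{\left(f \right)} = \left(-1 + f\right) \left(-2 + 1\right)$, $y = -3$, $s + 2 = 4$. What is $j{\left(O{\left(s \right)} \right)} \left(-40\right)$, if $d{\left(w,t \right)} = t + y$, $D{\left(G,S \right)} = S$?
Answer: $-152$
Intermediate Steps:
$s = 2$ ($s = -2 + 4 = 2$)
$O{\left(f \right)} = 1 - f$ ($O{\left(f \right)} = \left(-1 + f\right) \left(-1\right) = 1 - f$)
$d{\left(w,t \right)} = -3 + t$ ($d{\left(w,t \right)} = t - 3 = -3 + t$)
$j{\left(U \right)} = 4 + \frac{1}{-3 + 2 U}$ ($j{\left(U \right)} = 4 + \frac{1}{\left(-3 + U\right) + U} = 4 + \frac{1}{-3 + 2 U}$)
$j{\left(O{\left(s \right)} \right)} \left(-40\right) = \frac{-11 + 8 \left(1 - 2\right)}{-3 + 2 \left(1 - 2\right)} \left(-40\right) = \frac{-11 + 8 \left(-1\right)}{-3 + 2 \left(-1\right)} \left(-40\right) = \frac{-11 - 8}{-3 - 2} \left(-40\right) = \frac{1}{-5} \left(-19\right) \left(-40\right) = \left(- \frac{1}{5}\right) \left(-19\right) \left(-40\right) = \frac{19}{5} \left(-40\right) = -152$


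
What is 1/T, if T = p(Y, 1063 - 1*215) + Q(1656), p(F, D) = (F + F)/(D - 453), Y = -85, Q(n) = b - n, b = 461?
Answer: -79/94439 ≈ -0.00083652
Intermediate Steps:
Q(n) = 461 - n
p(F, D) = 2*F/(-453 + D) (p(F, D) = (2*F)/(-453 + D) = 2*F/(-453 + D))
T = -94439/79 (T = 2*(-85)/(-453 + (1063 - 1*215)) + (461 - 1*1656) = 2*(-85)/(-453 + (1063 - 215)) + (461 - 1656) = 2*(-85)/(-453 + 848) - 1195 = 2*(-85)/395 - 1195 = 2*(-85)*(1/395) - 1195 = -34/79 - 1195 = -94439/79 ≈ -1195.4)
1/T = 1/(-94439/79) = -79/94439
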